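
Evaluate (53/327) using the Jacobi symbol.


Compute (53/327) via quadratic reciprocity:
  reciprocity: (53/327) -> +(327/53)
  reduce: (9/53)
  reciprocity: (9/53) -> +(53/9)
  reduce: (8/9)
  pull out 2: (2/9) = +1  (since 9 mod 8 = 1)
  pull out 2: (2/9) = +1  (since 9 mod 8 = 1)
  pull out 2: (2/9) = +1  (since 9 mod 8 = 1)
  (1/9) = 1
Product of signs = 1

1


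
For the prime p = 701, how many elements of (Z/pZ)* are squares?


For prime p, the number of non-zero quadratic residues is (p-1)/2.
= (701-1)/2
= 350

350


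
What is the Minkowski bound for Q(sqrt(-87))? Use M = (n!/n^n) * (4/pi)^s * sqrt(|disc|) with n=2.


d = -87, d mod 4 = 1, so disc(K) = d = -87; |disc(K)| = 87
Imaginary quadratic field, so n = 2, s = r2 = 1, r1 = 0
M = (n!/n^n) * (4/pi)^s * sqrt(|disc(K)|) = (2!/2^2) * (4/pi)^1 * sqrt(87)
= 0.5 * 1.273240 * 9.327379
= 5.9380

5.9380


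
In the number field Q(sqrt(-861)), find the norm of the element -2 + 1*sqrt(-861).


N(a + b*sqrt(d)) = a^2 - d*b^2
= (-2)^2 - (-861)*(1)^2
= 4 + 861
= 865

865


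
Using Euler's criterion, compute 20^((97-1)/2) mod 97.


p = 97 is prime and the exponent is (p-1)/2 = 48, so by Euler's criterion 20^48 = (20/97) = +1 or -1 mod 97.
Compute by square-and-multiply:
  48 = 32 + 16 (binary 110000)
  Repeated squaring mod 97: 20^1 = 20, 20^2 = 12, 20^4 = 47, 20^8 = 75, 20^16 = 96, 20^32 = 1
  20^48 = 20^32 * 20^16 = 1 * 96 mod 97
    1 * 96 = 96 = 96 mod 97
  20^48 = 96 mod 97
Result 96 = p - 1 = -1 mod 97: 20 is a quadratic non-residue mod 97. As a residue in [0, p-1] the value is 96.
20^48 mod 97 = 96

96


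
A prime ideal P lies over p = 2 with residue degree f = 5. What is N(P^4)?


N(P^a) = p^(a*f)
= 2^(4*5)
= 2^20
= 1048576

1048576


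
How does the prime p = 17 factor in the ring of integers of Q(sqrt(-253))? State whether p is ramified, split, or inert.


K = Q(sqrt(-253)). Since d mod 4 = 3, disc(K) = -1012.
Check p | disc: -1012 mod 17 = 8.
p does not divide disc. Compute Legendre symbol (d/p):
2^((17-1)/2) mod 17 = 1
(d/p) = 1, so p splits: (p) = P*P' with e=1, f=1, g=2.
Therefore p is split.

split


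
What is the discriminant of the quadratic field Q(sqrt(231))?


For K = Q(sqrt(d)) with d squarefree: disc(K) = d if d = 1 mod 4, and disc(K) = 4d if d = 2 or 3 mod 4.
Here d = 231, and d mod 4 = 3.
d = 3 mod 4, not 1 (O_K = Z[sqrt(d)]), so disc(K) = 4d = 4 * (231) = 924

924


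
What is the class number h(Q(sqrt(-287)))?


K = Q(sqrt(-287)). d mod 4 = 1, so D = disc(K) = d = -287
h(K) equals the number of primitive reduced positive-definite forms (a, b, c) = a*x^2 + b*x*y + c*y^2 with b^2 - 4ac = D,
where reduced means |b| <= a <= c, with b >= 0 whenever |b| = a or a = c, and primitive means gcd(a, b, c) = 1.
Reduced forces 3a^2 <= |D| = 287, so 1 <= a <= 9; b must have the parity of D, and c = (b^2 - D)/(4a) must be an integer >= a.
Enumerate a = 1..9, b in [-a, a]:
  a=1: (1, 1, 72)  [1]
  a=2: (2, -1, 36), (2, 1, 36)  [2]
  a=3: (3, -1, 24), (3, 1, 24)  [2]
  a=4: (4, -1, 18), (4, 1, 18)  [2]
  a=5: none
  a=6: (6, -5, 13), (6, -1, 12), (6, 1, 12), (6, 5, 13)  [4]
  a=7: (7, 7, 12)  [1]
  a=8: (8, -1, 9), (8, 1, 9)  [2]
  a=9: none
Total reduced forms: 1 + 2 + 2 + 2 + 4 + 1 + 2 = 14
h = 14

14


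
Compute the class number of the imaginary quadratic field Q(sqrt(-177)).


K = Q(sqrt(-177)). d mod 4 = 3, so D = disc(K) = 4d = -708
h(K) equals the number of primitive reduced positive-definite forms (a, b, c) = a*x^2 + b*x*y + c*y^2 with b^2 - 4ac = D,
where reduced means |b| <= a <= c, with b >= 0 whenever |b| = a or a = c, and primitive means gcd(a, b, c) = 1.
Reduced forces 3a^2 <= |D| = 708, so 1 <= a <= 15; b must have the parity of D, and c = (b^2 - D)/(4a) must be an integer >= a.
Enumerate a = 1..15, b in [-a, a]:
  a=1: (1, 0, 177)  [1]
  a=2: (2, 2, 89)  [1]
  a=3: (3, 0, 59)  [1]
  a=4..5: none
  a=6: (6, 6, 31)  [1]
  a=7..15: none
Total reduced forms: 1 + 1 + 1 + 1 = 4
h = 4

4


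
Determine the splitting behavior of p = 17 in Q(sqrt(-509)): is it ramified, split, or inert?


K = Q(sqrt(-509)). Since d mod 4 = 3, disc(K) = -2036.
Check p | disc: -2036 mod 17 = 4.
p does not divide disc. Compute Legendre symbol (d/p):
1^((17-1)/2) mod 17 = 1
(d/p) = 1, so p splits: (p) = P*P' with e=1, f=1, g=2.
Therefore p is split.

split


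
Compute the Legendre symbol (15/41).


p = 41 is prime, so compute (15/41) with the reciprocity algorithm (Jacobi-symbol steps: pull out 2s via (2/n), flip via reciprocity, reduce):
  reciprocity: (15/41) -> +(41/15)
  reduce: (11/15)
  reciprocity: (11/15) -> -(15/11)
  reduce: (4/11)
  pull out 2: (2/11) = -1  (since 11 mod 8 = 3)
  pull out 2: (2/11) = -1  (since 11 mod 8 = 3)
  (1/11) = 1
Product of signs = -1
(15/41) = -1

-1


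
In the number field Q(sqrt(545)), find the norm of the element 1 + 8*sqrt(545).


N(a + b*sqrt(d)) = a^2 - d*b^2
= (1)^2 - (545)*(8)^2
= 1 - 34880
= -34879

-34879


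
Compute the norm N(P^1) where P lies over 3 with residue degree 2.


N(P^a) = p^(a*f)
= 3^(1*2)
= 3^2
= 9

9


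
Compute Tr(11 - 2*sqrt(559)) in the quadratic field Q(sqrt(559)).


Tr(a + b*sqrt(d)) = (a + b*sqrt(d)) + (a - b*sqrt(d)) = 2a
= 2 * (11)
= 22

22


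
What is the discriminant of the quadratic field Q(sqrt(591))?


For K = Q(sqrt(d)) with d squarefree: disc(K) = d if d = 1 mod 4, and disc(K) = 4d if d = 2 or 3 mod 4.
Here d = 591, and d mod 4 = 3.
d = 3 mod 4, not 1 (O_K = Z[sqrt(d)]), so disc(K) = 4d = 4 * (591) = 2364

2364


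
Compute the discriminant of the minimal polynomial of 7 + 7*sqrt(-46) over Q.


The element 7 + 7*sqrt(-46) has minimal polynomial:
x^2 - 14*x + 2303
Discriminant = (-14)^2 - 4*(2303)
= 196 - 9212
= -9016

-9016


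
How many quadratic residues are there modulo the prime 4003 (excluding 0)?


For prime p, the number of non-zero quadratic residues is (p-1)/2.
= (4003-1)/2
= 2001

2001


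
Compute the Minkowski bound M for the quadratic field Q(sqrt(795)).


d = 795, d mod 4 = 3, so disc(K) = 4d = 3180; |disc(K)| = 3180
Real quadratic field, so n = 2, s = r2 = 0, r1 = 2
M = (n!/n^n) * (4/pi)^s * sqrt(|disc(K)|) = (2!/2^2) * (4/pi)^0 * sqrt(3180)
= 0.5 * 1.000000 * 56.391489
= 28.1957

28.1957


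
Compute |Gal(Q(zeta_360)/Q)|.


|Gal(Q(zeta_360)/Q)| = phi(360)
= 96

96


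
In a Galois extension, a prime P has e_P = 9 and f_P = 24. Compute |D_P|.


|D_P| = e * f
= 9 * 24
= 216

216


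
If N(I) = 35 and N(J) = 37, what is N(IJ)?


N(IJ) = N(I) * N(J)
= 35 * 37
= 1295

1295


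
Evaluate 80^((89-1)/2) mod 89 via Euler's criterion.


p = 89 is prime and the exponent is (p-1)/2 = 44, so by Euler's criterion 80^44 = (80/89) = +1 or -1 mod 89.
Compute by square-and-multiply:
  44 = 32 + 8 + 4 (binary 101100)
  Repeated squaring mod 89: 80^1 = 80, 80^2 = 81, 80^4 = 64, 80^8 = 2, 80^16 = 4, 80^32 = 16
  80^44 = 80^32 * 80^8 * 80^4 = 16 * 2 * 64 mod 89
    16 * 2 = 32 = 32 mod 89
    32 * 64 = 2048 = 1 mod 89
  80^44 = 1 mod 89
Result 1: 80 is a quadratic residue mod 89.
80^44 mod 89 = 1

1


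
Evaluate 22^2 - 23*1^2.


x^2 - d*y^2
= 22^2 - 23*1^2
= 484 - 23
= 461

461


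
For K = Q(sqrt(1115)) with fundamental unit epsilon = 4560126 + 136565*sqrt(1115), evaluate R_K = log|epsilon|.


epsilon = 4560126 + 136565*sqrt(1115)
= 9.1203e+06
R = ln(9.1203e+06)
= 16.0260

16.0260


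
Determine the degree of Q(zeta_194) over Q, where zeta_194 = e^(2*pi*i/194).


The degree equals Euler's totient phi(194).
194 = 2 * 97
phi(194) = 96

96


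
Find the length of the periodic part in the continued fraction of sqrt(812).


Run the CF algorithm for sqrt(812).
a_0 = floor(sqrt(812)) = 28; set m_0=0, q_0=1.
Recurrence: m' = q*a - m,  q' = (d - m'^2)/q,  a' = floor((a_0 + m')/q').
  step 1: m=28, q=28, a=2
  step 2: m=28, q=1, a=56
a_2 = 2*a_0 = 56, so the period closes here.
sqrt(812) = [28; 2, 56]
Period length = 2

2


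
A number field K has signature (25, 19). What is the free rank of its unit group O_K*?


By Dirichlet's unit theorem:
rank = r1 + r2 - 1
= 25 + 19 - 1
= 43

43


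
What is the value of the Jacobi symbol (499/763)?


Compute (499/763) via quadratic reciprocity:
  reciprocity: (499/763) -> -(763/499)
  reduce: (264/499)
  pull out 2: (2/499) = -1  (since 499 mod 8 = 3)
  pull out 2: (2/499) = -1  (since 499 mod 8 = 3)
  pull out 2: (2/499) = -1  (since 499 mod 8 = 3)
  reciprocity: (33/499) -> +(499/33)
  reduce: (4/33)
  pull out 2: (2/33) = +1  (since 33 mod 8 = 1)
  pull out 2: (2/33) = +1  (since 33 mod 8 = 1)
  (1/33) = 1
Product of signs = 1

1


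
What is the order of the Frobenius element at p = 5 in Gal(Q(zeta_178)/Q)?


The Frobenius at p in Gal(Q(zeta_n)/Q) = (Z/nZ)* is the class of p, so its order is ord_178(5), the smallest k >= 1 with 5^k = 1 mod 178.
n = 178 = 2 * 89, phi(178) = 88; the order divides phi(n).
Divisors of 88: 1, 2, 4, 8, 11, 22, 44, 88
Repeated squaring mod 178: 5^1 = 5, 5^2 = 25, 5^4 = 91, 5^8 = 93, 5^16 = 105, 5^32 = 167, 5^64 = 121
Test divisors in increasing order:
  k=1: 5^1 = 5 mod 178
  k=2: 5^2 = 25 mod 178
  k=4: 5^4 = 91 mod 178
  k=8: 5^8 = 93 mod 178
  k=11: 5^11 = 93 * 25 * 5 = 55 mod 178
  k=22: 5^22 = 105 * 91 * 25 = 177 mod 178
  k=44: 5^44 = 167 * 93 * 91 = 1 mod 178  <- first divisor giving 1
Order = 44

44


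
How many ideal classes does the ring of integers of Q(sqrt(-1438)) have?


K = Q(sqrt(-1438)). d mod 4 = 2, so D = disc(K) = 4d = -5752
h(K) equals the number of primitive reduced positive-definite forms (a, b, c) = a*x^2 + b*x*y + c*y^2 with b^2 - 4ac = D,
where reduced means |b| <= a <= c, with b >= 0 whenever |b| = a or a = c, and primitive means gcd(a, b, c) = 1.
Reduced forces 3a^2 <= |D| = 5752, so 1 <= a <= 43; b must have the parity of D, and c = (b^2 - D)/(4a) must be an integer >= a.
Enumerate a = 1..43, b in [-a, a]:
  a=1: (1, 0, 1438)  [1]
  a=2: (2, 0, 719)  [1]
  a=3..6: none
  a=7: (7, -4, 206), (7, 4, 206)  [2]
  a=8..10: none
  a=11: (11, -10, 133), (11, 10, 133)  [2]
  a=12..13: none
  a=14: (14, -4, 103), (14, 4, 103)  [2]
  a=15..18: none
  a=19: (19, -10, 77), (19, 10, 77)  [2]
  a=20..21: none
  a=22: (22, -12, 67), (22, 12, 67)  [2]
  a=23..30: none
  a=31: (31, -18, 49), (31, 18, 49)  [2]
  a=32..37: none
  a=38: (38, -28, 43), (38, 28, 43)  [2]
  a=39..43: none
Total reduced forms: 1 + 1 + 2 + 2 + 2 + 2 + 2 + 2 + 2 = 16
h = 16

16


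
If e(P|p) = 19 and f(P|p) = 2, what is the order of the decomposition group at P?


|D_P| = e * f
= 19 * 2
= 38

38


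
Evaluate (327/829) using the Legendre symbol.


p = 829 is prime, so compute (327/829) with the reciprocity algorithm (Jacobi-symbol steps: pull out 2s via (2/n), flip via reciprocity, reduce):
  reciprocity: (327/829) -> +(829/327)
  reduce: (175/327)
  reciprocity: (175/327) -> -(327/175)
  reduce: (152/175)
  pull out 2: (2/175) = +1  (since 175 mod 8 = 7)
  pull out 2: (2/175) = +1  (since 175 mod 8 = 7)
  pull out 2: (2/175) = +1  (since 175 mod 8 = 7)
  reciprocity: (19/175) -> -(175/19)
  reduce: (4/19)
  pull out 2: (2/19) = -1  (since 19 mod 8 = 3)
  pull out 2: (2/19) = -1  (since 19 mod 8 = 3)
  (1/19) = 1
Product of signs = 1
(327/829) = 1

1


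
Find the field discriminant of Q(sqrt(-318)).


For K = Q(sqrt(d)) with d squarefree: disc(K) = d if d = 1 mod 4, and disc(K) = 4d if d = 2 or 3 mod 4.
Here d = -318, and d mod 4 = 2.
d = 2 mod 4, not 1 (O_K = Z[sqrt(d)]), so disc(K) = 4d = 4 * (-318) = -1272

-1272


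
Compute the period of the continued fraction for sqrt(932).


Run the CF algorithm for sqrt(932).
a_0 = floor(sqrt(932)) = 30; set m_0=0, q_0=1.
Recurrence: m' = q*a - m,  q' = (d - m'^2)/q,  a' = floor((a_0 + m')/q').
  step 1: m=30, q=32, a=1
  step 2: m=2, q=29, a=1
  step 3: m=27, q=7, a=8
  step 4: m=29, q=13, a=4
  step 5: m=23, q=31, a=1
  step 6: m=8, q=28, a=1
  step 7: m=20, q=19, a=2
  step 8: m=18, q=32, a=1
  step 9: m=14, q=23, a=1
  step 10: m=9, q=37, a=1
  step 11: m=28, q=4, a=14
  step 12: m=28, q=37, a=1
  step 13: m=9, q=23, a=1
  step 14: m=14, q=32, a=1
  step 15: m=18, q=19, a=2
  step 16: m=20, q=28, a=1
  step 17: m=8, q=31, a=1
  step 18: m=23, q=13, a=4
  step 19: m=29, q=7, a=8
  step 20: m=27, q=29, a=1
  step 21: m=2, q=32, a=1
  step 22: m=30, q=1, a=60
a_22 = 2*a_0 = 60, so the period closes here.
sqrt(932) = [30; 1, 1, 8, 4, 1, 1, 2, 1, 1, 1, 14, 1, 1, 1, 2, 1, 1, 4, 8, 1, 1, 60]
Period length = 22

22


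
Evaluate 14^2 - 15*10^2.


x^2 - d*y^2
= 14^2 - 15*10^2
= 196 - 1500
= -1304

-1304


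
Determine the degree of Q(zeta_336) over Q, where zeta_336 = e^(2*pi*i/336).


The degree equals Euler's totient phi(336).
336 = 2^4 * 3 * 7
phi(336) = 96

96


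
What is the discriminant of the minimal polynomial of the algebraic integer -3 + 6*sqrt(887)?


The element -3 + 6*sqrt(887) has minimal polynomial:
x^2 + 6*x - 31923
Discriminant = (6)^2 - 4*(-31923)
= 36 + 127692
= 127728

127728


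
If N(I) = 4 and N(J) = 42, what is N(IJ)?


N(IJ) = N(I) * N(J)
= 4 * 42
= 168

168


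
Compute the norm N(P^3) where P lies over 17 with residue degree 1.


N(P^a) = p^(a*f)
= 17^(3*1)
= 17^3
= 4913

4913


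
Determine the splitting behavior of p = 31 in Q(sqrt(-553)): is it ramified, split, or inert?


K = Q(sqrt(-553)). Since d mod 4 = 3, disc(K) = -2212.
Check p | disc: -2212 mod 31 = 20.
p does not divide disc. Compute Legendre symbol (d/p):
5^((31-1)/2) mod 31 = 1
(d/p) = 1, so p splits: (p) = P*P' with e=1, f=1, g=2.
Therefore p is split.

split


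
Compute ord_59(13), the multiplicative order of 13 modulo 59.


We want ord_59(13), the smallest k >= 1 with 13^k = 1 mod 59.
n = 59 = 59, phi(59) = 58; the order divides phi(n).
Divisors of 58: 1, 2, 29, 58
Repeated squaring mod 59: 13^1 = 13, 13^2 = 51, 13^4 = 5, 13^8 = 25, 13^16 = 35, 13^32 = 45
Test divisors in increasing order:
  k=1: 13^1 = 13 mod 59
  k=2: 13^2 = 51 mod 59
  k=29: 13^29 = 35 * 25 * 5 * 13 = 58 mod 59
  k=58: 13^58 = 45 * 35 * 25 * 51 = 1 mod 59  <- first divisor giving 1
Order = 58

58


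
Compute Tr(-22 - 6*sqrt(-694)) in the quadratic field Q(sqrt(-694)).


Tr(a + b*sqrt(d)) = (a + b*sqrt(d)) + (a - b*sqrt(d)) = 2a
= 2 * (-22)
= -44

-44


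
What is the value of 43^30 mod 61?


p = 61 is prime and the exponent is (p-1)/2 = 30, so by Euler's criterion 43^30 = (43/61) = +1 or -1 mod 61.
Compute by square-and-multiply:
  30 = 16 + 8 + 4 + 2 (binary 11110)
  Repeated squaring mod 61: 43^1 = 43, 43^2 = 19, 43^4 = 56, 43^8 = 25, 43^16 = 15
  43^30 = 43^16 * 43^8 * 43^4 * 43^2 = 15 * 25 * 56 * 19 mod 61
    15 * 25 = 375 = 9 mod 61
    9 * 56 = 504 = 16 mod 61
    16 * 19 = 304 = 60 mod 61
  43^30 = 60 mod 61
Result 60 = p - 1 = -1 mod 61: 43 is a quadratic non-residue mod 61. As a residue in [0, p-1] the value is 60.
43^30 mod 61 = 60

60


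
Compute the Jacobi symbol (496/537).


Compute (496/537) via quadratic reciprocity:
  pull out 2: (2/537) = +1  (since 537 mod 8 = 1)
  pull out 2: (2/537) = +1  (since 537 mod 8 = 1)
  pull out 2: (2/537) = +1  (since 537 mod 8 = 1)
  pull out 2: (2/537) = +1  (since 537 mod 8 = 1)
  reciprocity: (31/537) -> +(537/31)
  reduce: (10/31)
  pull out 2: (2/31) = +1  (since 31 mod 8 = 7)
  reciprocity: (5/31) -> +(31/5)
  reduce: (1/5)
  (1/5) = 1
Product of signs = 1

1


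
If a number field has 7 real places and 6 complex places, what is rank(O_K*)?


By Dirichlet's unit theorem:
rank = r1 + r2 - 1
= 7 + 6 - 1
= 12

12


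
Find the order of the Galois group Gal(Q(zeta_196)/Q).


|Gal(Q(zeta_196)/Q)| = phi(196)
= 84

84


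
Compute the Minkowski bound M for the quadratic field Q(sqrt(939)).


d = 939, d mod 4 = 3, so disc(K) = 4d = 3756; |disc(K)| = 3756
Real quadratic field, so n = 2, s = r2 = 0, r1 = 2
M = (n!/n^n) * (4/pi)^s * sqrt(|disc(K)|) = (2!/2^2) * (4/pi)^0 * sqrt(3756)
= 0.5 * 1.000000 * 61.286214
= 30.6431

30.6431


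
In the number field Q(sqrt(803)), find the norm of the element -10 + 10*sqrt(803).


N(a + b*sqrt(d)) = a^2 - d*b^2
= (-10)^2 - (803)*(10)^2
= 100 - 80300
= -80200

-80200


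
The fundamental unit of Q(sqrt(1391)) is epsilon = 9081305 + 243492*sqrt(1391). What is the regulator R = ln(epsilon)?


epsilon = 9081305 + 243492*sqrt(1391)
= 1.8163e+07
R = ln(1.8163e+07)
= 16.7149

16.7149


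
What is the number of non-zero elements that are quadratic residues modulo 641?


For prime p, the number of non-zero quadratic residues is (p-1)/2.
= (641-1)/2
= 320

320


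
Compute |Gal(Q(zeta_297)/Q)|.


|Gal(Q(zeta_297)/Q)| = phi(297)
= 180

180


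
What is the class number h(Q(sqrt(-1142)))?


K = Q(sqrt(-1142)). d mod 4 = 2, so D = disc(K) = 4d = -4568
h(K) equals the number of primitive reduced positive-definite forms (a, b, c) = a*x^2 + b*x*y + c*y^2 with b^2 - 4ac = D,
where reduced means |b| <= a <= c, with b >= 0 whenever |b| = a or a = c, and primitive means gcd(a, b, c) = 1.
Reduced forces 3a^2 <= |D| = 4568, so 1 <= a <= 39; b must have the parity of D, and c = (b^2 - D)/(4a) must be an integer >= a.
Enumerate a = 1..39, b in [-a, a]:
  a=1: (1, 0, 1142)  [1]
  a=2: (2, 0, 571)  [1]
  a=3: (3, -2, 381), (3, 2, 381)  [2]
  a=4..5: none
  a=6: (6, -4, 191), (6, 4, 191)  [2]
  a=7..8: none
  a=9: (9, -2, 127), (9, 2, 127)  [2]
  a=10..17: none
  a=18: (18, -16, 67), (18, 16, 67)  [2]
  a=19: (19, -12, 62), (19, 12, 62)  [2]
  a=20..22: none
  a=23: (23, -20, 54), (23, 20, 54)  [2]
  a=24..26: none
  a=27: (27, -20, 46), (27, 20, 46)  [2]
  a=28..30: none
  a=31: (31, -12, 38), (31, 12, 38)  [2]
  a=32..39: none
Total reduced forms: 1 + 1 + 2 + 2 + 2 + 2 + 2 + 2 + 2 + 2 = 18
h = 18

18


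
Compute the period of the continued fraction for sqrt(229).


Run the CF algorithm for sqrt(229).
a_0 = floor(sqrt(229)) = 15; set m_0=0, q_0=1.
Recurrence: m' = q*a - m,  q' = (d - m'^2)/q,  a' = floor((a_0 + m')/q').
  step 1: m=15, q=4, a=7
  step 2: m=13, q=15, a=1
  step 3: m=2, q=15, a=1
  step 4: m=13, q=4, a=7
  step 5: m=15, q=1, a=30
a_5 = 2*a_0 = 30, so the period closes here.
sqrt(229) = [15; 7, 1, 1, 7, 30]
Period length = 5

5


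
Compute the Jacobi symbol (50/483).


Compute (50/483) via quadratic reciprocity:
  pull out 2: (2/483) = -1  (since 483 mod 8 = 3)
  reciprocity: (25/483) -> +(483/25)
  reduce: (8/25)
  pull out 2: (2/25) = +1  (since 25 mod 8 = 1)
  pull out 2: (2/25) = +1  (since 25 mod 8 = 1)
  pull out 2: (2/25) = +1  (since 25 mod 8 = 1)
  (1/25) = 1
Product of signs = -1

-1


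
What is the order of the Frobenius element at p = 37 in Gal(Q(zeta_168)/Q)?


The Frobenius at p in Gal(Q(zeta_n)/Q) = (Z/nZ)* is the class of p, so its order is ord_168(37), the smallest k >= 1 with 37^k = 1 mod 168.
n = 168 = 2^3 * 3 * 7, phi(168) = 48; the order divides phi(n).
Divisors of 48: 1, 2, 3, 4, 6, 8, 12, 16, 24, 48
Repeated squaring mod 168: 37^1 = 37, 37^2 = 25, 37^4 = 121, 37^8 = 25, 37^16 = 121, 37^32 = 25
Test divisors in increasing order:
  k=1: 37^1 = 37 mod 168
  k=2: 37^2 = 25 mod 168
  k=3: 37^3 = 25 * 37 = 85 mod 168
  k=4: 37^4 = 121 mod 168
  k=6: 37^6 = 121 * 25 = 1 mod 168  <- first divisor giving 1
Order = 6

6


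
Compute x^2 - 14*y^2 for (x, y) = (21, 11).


x^2 - d*y^2
= 21^2 - 14*11^2
= 441 - 1694
= -1253

-1253


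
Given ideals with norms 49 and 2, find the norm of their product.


N(IJ) = N(I) * N(J)
= 49 * 2
= 98

98


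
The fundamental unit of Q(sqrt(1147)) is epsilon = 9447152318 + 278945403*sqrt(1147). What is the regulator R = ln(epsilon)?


epsilon = 9447152318 + 278945403*sqrt(1147)
= 1.8894e+10
R = ln(1.8894e+10)
= 23.6621

23.6621


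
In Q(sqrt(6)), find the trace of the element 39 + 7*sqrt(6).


Tr(a + b*sqrt(d)) = (a + b*sqrt(d)) + (a - b*sqrt(d)) = 2a
= 2 * (39)
= 78

78


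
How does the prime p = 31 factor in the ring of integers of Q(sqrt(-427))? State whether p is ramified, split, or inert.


K = Q(sqrt(-427)). Since d mod 4 = 1, disc(K) = -427.
Check p | disc: -427 mod 31 = 7.
p does not divide disc. Compute Legendre symbol (d/p):
7^((31-1)/2) mod 31 = 1
(d/p) = 1, so p splits: (p) = P*P' with e=1, f=1, g=2.
Therefore p is split.

split


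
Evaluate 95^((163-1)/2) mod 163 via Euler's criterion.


p = 163 is prime and the exponent is (p-1)/2 = 81, so by Euler's criterion 95^81 = (95/163) = +1 or -1 mod 163.
Compute by square-and-multiply:
  81 = 64 + 16 + 1 (binary 1010001)
  Repeated squaring mod 163: 95^1 = 95, 95^2 = 60, 95^4 = 14, 95^8 = 33, 95^16 = 111, 95^32 = 96, 95^64 = 88
  95^81 = 95^64 * 95^16 * 95^1 = 88 * 111 * 95 mod 163
    88 * 111 = 9768 = 151 mod 163
    151 * 95 = 14345 = 1 mod 163
  95^81 = 1 mod 163
Result 1: 95 is a quadratic residue mod 163.
95^81 mod 163 = 1

1


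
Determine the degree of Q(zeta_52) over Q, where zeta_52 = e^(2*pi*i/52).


The degree equals Euler's totient phi(52).
52 = 2^2 * 13
phi(52) = 24

24


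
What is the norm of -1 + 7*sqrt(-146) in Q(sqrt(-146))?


N(a + b*sqrt(d)) = a^2 - d*b^2
= (-1)^2 - (-146)*(7)^2
= 1 + 7154
= 7155

7155


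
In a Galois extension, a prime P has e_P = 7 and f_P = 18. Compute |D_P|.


|D_P| = e * f
= 7 * 18
= 126

126


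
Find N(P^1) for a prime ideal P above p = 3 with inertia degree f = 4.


N(P^a) = p^(a*f)
= 3^(1*4)
= 3^4
= 81

81


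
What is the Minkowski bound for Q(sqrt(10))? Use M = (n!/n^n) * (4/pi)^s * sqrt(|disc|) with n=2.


d = 10, d mod 4 = 2, so disc(K) = 4d = 40; |disc(K)| = 40
Real quadratic field, so n = 2, s = r2 = 0, r1 = 2
M = (n!/n^n) * (4/pi)^s * sqrt(|disc(K)|) = (2!/2^2) * (4/pi)^0 * sqrt(40)
= 0.5 * 1.000000 * 6.324555
= 3.1623

3.1623


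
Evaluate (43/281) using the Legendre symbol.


p = 281 is prime, so compute (43/281) with the reciprocity algorithm (Jacobi-symbol steps: pull out 2s via (2/n), flip via reciprocity, reduce):
  reciprocity: (43/281) -> +(281/43)
  reduce: (23/43)
  reciprocity: (23/43) -> -(43/23)
  reduce: (20/23)
  pull out 2: (2/23) = +1  (since 23 mod 8 = 7)
  pull out 2: (2/23) = +1  (since 23 mod 8 = 7)
  reciprocity: (5/23) -> +(23/5)
  reduce: (3/5)
  reciprocity: (3/5) -> +(5/3)
  reduce: (2/3)
  pull out 2: (2/3) = -1  (since 3 mod 8 = 3)
  (1/3) = 1
Product of signs = 1
(43/281) = 1

1


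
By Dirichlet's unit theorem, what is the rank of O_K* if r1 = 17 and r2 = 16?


By Dirichlet's unit theorem:
rank = r1 + r2 - 1
= 17 + 16 - 1
= 32

32


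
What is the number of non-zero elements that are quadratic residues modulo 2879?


For prime p, the number of non-zero quadratic residues is (p-1)/2.
= (2879-1)/2
= 1439

1439


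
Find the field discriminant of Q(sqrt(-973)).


For K = Q(sqrt(d)) with d squarefree: disc(K) = d if d = 1 mod 4, and disc(K) = 4d if d = 2 or 3 mod 4.
Here d = -973, and d mod 4 = 3.
d = 3 mod 4, not 1 (O_K = Z[sqrt(d)]), so disc(K) = 4d = 4 * (-973) = -3892

-3892


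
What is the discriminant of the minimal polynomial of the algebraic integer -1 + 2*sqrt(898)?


The element -1 + 2*sqrt(898) has minimal polynomial:
x^2 + 2*x - 3591
Discriminant = (2)^2 - 4*(-3591)
= 4 + 14364
= 14368

14368


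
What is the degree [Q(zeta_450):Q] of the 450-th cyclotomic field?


The degree equals Euler's totient phi(450).
450 = 2 * 3^2 * 5^2
phi(450) = 120

120


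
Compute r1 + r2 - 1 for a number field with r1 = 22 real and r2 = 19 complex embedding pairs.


By Dirichlet's unit theorem:
rank = r1 + r2 - 1
= 22 + 19 - 1
= 40

40


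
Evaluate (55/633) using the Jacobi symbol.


Compute (55/633) via quadratic reciprocity:
  reciprocity: (55/633) -> +(633/55)
  reduce: (28/55)
  pull out 2: (2/55) = +1  (since 55 mod 8 = 7)
  pull out 2: (2/55) = +1  (since 55 mod 8 = 7)
  reciprocity: (7/55) -> -(55/7)
  reduce: (6/7)
  pull out 2: (2/7) = +1  (since 7 mod 8 = 7)
  reciprocity: (3/7) -> -(7/3)
  reduce: (1/3)
  (1/3) = 1
Product of signs = 1

1


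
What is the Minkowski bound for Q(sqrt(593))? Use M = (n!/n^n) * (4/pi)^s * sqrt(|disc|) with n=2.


d = 593, d mod 4 = 1, so disc(K) = d = 593; |disc(K)| = 593
Real quadratic field, so n = 2, s = r2 = 0, r1 = 2
M = (n!/n^n) * (4/pi)^s * sqrt(|disc(K)|) = (2!/2^2) * (4/pi)^0 * sqrt(593)
= 0.5 * 1.000000 * 24.351591
= 12.1758

12.1758


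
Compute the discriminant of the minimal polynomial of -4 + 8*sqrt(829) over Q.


The element -4 + 8*sqrt(829) has minimal polynomial:
x^2 + 8*x - 53040
Discriminant = (8)^2 - 4*(-53040)
= 64 + 212160
= 212224

212224


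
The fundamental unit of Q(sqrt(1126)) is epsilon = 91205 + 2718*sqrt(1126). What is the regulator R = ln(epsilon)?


epsilon = 91205 + 2718*sqrt(1126)
= 182410.0000
R = ln(182410.0000)
= 12.1140

12.1140


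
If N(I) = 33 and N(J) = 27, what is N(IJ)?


N(IJ) = N(I) * N(J)
= 33 * 27
= 891

891


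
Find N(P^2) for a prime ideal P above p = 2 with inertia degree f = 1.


N(P^a) = p^(a*f)
= 2^(2*1)
= 2^2
= 4

4


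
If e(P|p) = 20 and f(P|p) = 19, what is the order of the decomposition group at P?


|D_P| = e * f
= 20 * 19
= 380

380


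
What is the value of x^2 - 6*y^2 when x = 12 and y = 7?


x^2 - d*y^2
= 12^2 - 6*7^2
= 144 - 294
= -150

-150


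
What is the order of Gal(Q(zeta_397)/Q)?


|Gal(Q(zeta_397)/Q)| = phi(397)
= 396

396


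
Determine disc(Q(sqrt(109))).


For K = Q(sqrt(d)) with d squarefree: disc(K) = d if d = 1 mod 4, and disc(K) = 4d if d = 2 or 3 mod 4.
Here d = 109, and d mod 4 = 1.
d = 1 mod 4 (O_K = Z[(1+sqrt(d))/2]), so disc(K) = d = 109

109


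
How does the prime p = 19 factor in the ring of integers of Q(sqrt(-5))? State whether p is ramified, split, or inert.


K = Q(sqrt(-5)). Since d mod 4 = 3, disc(K) = -20.
Check p | disc: -20 mod 19 = 18.
p does not divide disc. Compute Legendre symbol (d/p):
14^((19-1)/2) mod 19 = -1
(d/p) = -1, so p is inert: (p) stays prime with e=1, f=2, g=1.
Therefore p is inert.

inert


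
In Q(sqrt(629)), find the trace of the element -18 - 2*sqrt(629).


Tr(a + b*sqrt(d)) = (a + b*sqrt(d)) + (a - b*sqrt(d)) = 2a
= 2 * (-18)
= -36

-36


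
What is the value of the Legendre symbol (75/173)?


p = 173 is prime, so compute (75/173) with the reciprocity algorithm (Jacobi-symbol steps: pull out 2s via (2/n), flip via reciprocity, reduce):
  reciprocity: (75/173) -> +(173/75)
  reduce: (23/75)
  reciprocity: (23/75) -> -(75/23)
  reduce: (6/23)
  pull out 2: (2/23) = +1  (since 23 mod 8 = 7)
  reciprocity: (3/23) -> -(23/3)
  reduce: (2/3)
  pull out 2: (2/3) = -1  (since 3 mod 8 = 3)
  (1/3) = 1
Product of signs = -1
(75/173) = -1

-1


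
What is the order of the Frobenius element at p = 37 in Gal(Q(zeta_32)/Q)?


The Frobenius at p in Gal(Q(zeta_n)/Q) = (Z/nZ)* is the class of p, so its order is ord_32(37), the smallest k >= 1 with 37^k = 1 mod 32.
n = 32 = 2^5, phi(32) = 16; the order divides phi(n).
Divisors of 16: 1, 2, 4, 8, 16
Repeated squaring mod 32: 37^1 = 5, 37^2 = 25, 37^4 = 17, 37^8 = 1, 37^16 = 1
Test divisors in increasing order:
  k=1: 37^1 = 5 mod 32
  k=2: 37^2 = 25 mod 32
  k=4: 37^4 = 17 mod 32
  k=8: 37^8 = 1 mod 32  <- first divisor giving 1
Order = 8

8


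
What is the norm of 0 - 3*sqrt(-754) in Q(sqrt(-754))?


N(a + b*sqrt(d)) = a^2 - d*b^2
= (0)^2 - (-754)*(-3)^2
= 0 + 6786
= 6786

6786


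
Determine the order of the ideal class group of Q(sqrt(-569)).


K = Q(sqrt(-569)). d mod 4 = 3, so D = disc(K) = 4d = -2276
h(K) equals the number of primitive reduced positive-definite forms (a, b, c) = a*x^2 + b*x*y + c*y^2 with b^2 - 4ac = D,
where reduced means |b| <= a <= c, with b >= 0 whenever |b| = a or a = c, and primitive means gcd(a, b, c) = 1.
Reduced forces 3a^2 <= |D| = 2276, so 1 <= a <= 27; b must have the parity of D, and c = (b^2 - D)/(4a) must be an integer >= a.
Enumerate a = 1..27, b in [-a, a]:
  a=1: (1, 0, 569)  [1]
  a=2: (2, 2, 285)  [1]
  a=3: (3, -2, 190), (3, 2, 190)  [2]
  a=4: none
  a=5: (5, -2, 114), (5, 2, 114)  [2]
  a=6: (6, -2, 95), (6, 2, 95)  [2]
  a=7..8: none
  a=9: (9, -8, 65), (9, 8, 65)  [2]
  a=10: (10, -2, 57), (10, 2, 57)  [2]
  a=11: (11, -10, 54), (11, 10, 54)  [2]
  a=12: none
  a=13: (13, -8, 45), (13, 8, 45)  [2]
  a=14: none
  a=15: (15, -8, 39), (15, -2, 38), (15, 2, 38), (15, 8, 39)  [4]
  a=16: none
  a=17: (17, -6, 34), (17, 6, 34)  [2]
  a=18: (18, -10, 33), (18, 10, 33)  [2]
  a=19: (19, -2, 30), (19, 2, 30)  [2]
  a=20..21: none
  a=22: (22, -10, 27), (22, 10, 27)  [2]
  a=23: (23, -22, 30), (23, 22, 30)  [2]
  a=24: none
  a=25: (25, -18, 26), (25, 18, 26)  [2]
  a=26..27: none
Total reduced forms: 1 + 1 + 2 + 2 + 2 + 2 + 2 + 2 + 2 + 4 + 2 + 2 + 2 + 2 + 2 + 2 = 32
h = 32

32


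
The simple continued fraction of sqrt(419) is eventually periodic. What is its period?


Run the CF algorithm for sqrt(419).
a_0 = floor(sqrt(419)) = 20; set m_0=0, q_0=1.
Recurrence: m' = q*a - m,  q' = (d - m'^2)/q,  a' = floor((a_0 + m')/q').
  step 1: m=20, q=19, a=2
  step 2: m=18, q=5, a=7
  step 3: m=17, q=26, a=1
  step 4: m=9, q=13, a=2
  step 5: m=17, q=10, a=3
  step 6: m=13, q=25, a=1
  step 7: m=12, q=11, a=2
  step 8: m=10, q=29, a=1
  step 9: m=19, q=2, a=19
  step 10: m=19, q=29, a=1
  step 11: m=10, q=11, a=2
  step 12: m=12, q=25, a=1
  step 13: m=13, q=10, a=3
  step 14: m=17, q=13, a=2
  step 15: m=9, q=26, a=1
  step 16: m=17, q=5, a=7
  step 17: m=18, q=19, a=2
  step 18: m=20, q=1, a=40
a_18 = 2*a_0 = 40, so the period closes here.
sqrt(419) = [20; 2, 7, 1, 2, 3, 1, 2, 1, 19, 1, 2, 1, 3, 2, 1, 7, 2, 40]
Period length = 18

18


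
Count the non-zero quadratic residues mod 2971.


For prime p, the number of non-zero quadratic residues is (p-1)/2.
= (2971-1)/2
= 1485

1485


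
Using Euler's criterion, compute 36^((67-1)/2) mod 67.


p = 67 is prime and the exponent is (p-1)/2 = 33, so by Euler's criterion 36^33 = (36/67) = +1 or -1 mod 67.
Compute by square-and-multiply:
  33 = 32 + 1 (binary 100001)
  Repeated squaring mod 67: 36^1 = 36, 36^2 = 23, 36^4 = 60, 36^8 = 49, 36^16 = 56, 36^32 = 54
  36^33 = 36^32 * 36^1 = 54 * 36 mod 67
    54 * 36 = 1944 = 1 mod 67
  36^33 = 1 mod 67
Result 1: 36 is a quadratic residue mod 67.
36^33 mod 67 = 1

1


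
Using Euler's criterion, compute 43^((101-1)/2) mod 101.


p = 101 is prime and the exponent is (p-1)/2 = 50, so by Euler's criterion 43^50 = (43/101) = +1 or -1 mod 101.
Compute by square-and-multiply:
  50 = 32 + 16 + 2 (binary 110010)
  Repeated squaring mod 101: 43^1 = 43, 43^2 = 31, 43^4 = 52, 43^8 = 78, 43^16 = 24, 43^32 = 71
  43^50 = 43^32 * 43^16 * 43^2 = 71 * 24 * 31 mod 101
    71 * 24 = 1704 = 88 mod 101
    88 * 31 = 2728 = 1 mod 101
  43^50 = 1 mod 101
Result 1: 43 is a quadratic residue mod 101.
43^50 mod 101 = 1

1


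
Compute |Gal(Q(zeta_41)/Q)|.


|Gal(Q(zeta_41)/Q)| = phi(41)
= 40

40


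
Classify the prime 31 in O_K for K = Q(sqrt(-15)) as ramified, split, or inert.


K = Q(sqrt(-15)). Since d mod 4 = 1, disc(K) = -15.
Check p | disc: -15 mod 31 = 16.
p does not divide disc. Compute Legendre symbol (d/p):
16^((31-1)/2) mod 31 = 1
(d/p) = 1, so p splits: (p) = P*P' with e=1, f=1, g=2.
Therefore p is split.

split


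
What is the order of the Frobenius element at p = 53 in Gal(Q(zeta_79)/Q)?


The Frobenius at p in Gal(Q(zeta_n)/Q) = (Z/nZ)* is the class of p, so its order is ord_79(53), the smallest k >= 1 with 53^k = 1 mod 79.
n = 79 = 79, phi(79) = 78; the order divides phi(n).
Divisors of 78: 1, 2, 3, 6, 13, 26, 39, 78
Repeated squaring mod 79: 53^1 = 53, 53^2 = 44, 53^4 = 40, 53^8 = 20, 53^16 = 5, 53^32 = 25, 53^64 = 72
Test divisors in increasing order:
  k=1: 53^1 = 53 mod 79
  k=2: 53^2 = 44 mod 79
  k=3: 53^3 = 44 * 53 = 41 mod 79
  k=6: 53^6 = 40 * 44 = 22 mod 79
  k=13: 53^13 = 20 * 40 * 53 = 56 mod 79
  k=26: 53^26 = 5 * 20 * 44 = 55 mod 79
  k=39: 53^39 = 25 * 40 * 44 * 53 = 78 mod 79
  k=78: 53^78 = 72 * 20 * 40 * 44 = 1 mod 79  <- first divisor giving 1
Order = 78

78


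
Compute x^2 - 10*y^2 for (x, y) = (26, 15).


x^2 - d*y^2
= 26^2 - 10*15^2
= 676 - 2250
= -1574

-1574


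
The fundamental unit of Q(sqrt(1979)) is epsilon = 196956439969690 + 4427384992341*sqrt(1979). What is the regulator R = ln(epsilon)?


epsilon = 196956439969690 + 4427384992341*sqrt(1979)
= 3.9391e+14
R = ln(3.9391e+14)
= 33.6072

33.6072


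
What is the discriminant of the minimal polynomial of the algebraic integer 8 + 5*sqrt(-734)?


The element 8 + 5*sqrt(-734) has minimal polynomial:
x^2 - 16*x + 18414
Discriminant = (-16)^2 - 4*(18414)
= 256 - 73656
= -73400

-73400


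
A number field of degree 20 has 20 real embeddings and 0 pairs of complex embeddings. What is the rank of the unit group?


By Dirichlet's unit theorem:
rank = r1 + r2 - 1
= 20 + 0 - 1
= 19

19


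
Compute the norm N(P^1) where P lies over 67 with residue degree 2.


N(P^a) = p^(a*f)
= 67^(1*2)
= 67^2
= 4489

4489


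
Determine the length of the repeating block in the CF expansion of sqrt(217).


Run the CF algorithm for sqrt(217).
a_0 = floor(sqrt(217)) = 14; set m_0=0, q_0=1.
Recurrence: m' = q*a - m,  q' = (d - m'^2)/q,  a' = floor((a_0 + m')/q').
  step 1: m=14, q=21, a=1
  step 2: m=7, q=8, a=2
  step 3: m=9, q=17, a=1
  step 4: m=8, q=9, a=2
  step 5: m=10, q=13, a=1
  step 6: m=3, q=16, a=1
  step 7: m=13, q=3, a=9
  step 8: m=14, q=7, a=4
  step 9: m=14, q=3, a=9
  step 10: m=13, q=16, a=1
  step 11: m=3, q=13, a=1
  step 12: m=10, q=9, a=2
  step 13: m=8, q=17, a=1
  step 14: m=9, q=8, a=2
  step 15: m=7, q=21, a=1
  step 16: m=14, q=1, a=28
a_16 = 2*a_0 = 28, so the period closes here.
sqrt(217) = [14; 1, 2, 1, 2, 1, 1, 9, 4, 9, 1, 1, 2, 1, 2, 1, 28]
Period length = 16

16


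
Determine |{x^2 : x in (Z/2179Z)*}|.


For prime p, the number of non-zero quadratic residues is (p-1)/2.
= (2179-1)/2
= 1089

1089


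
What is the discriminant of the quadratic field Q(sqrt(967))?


For K = Q(sqrt(d)) with d squarefree: disc(K) = d if d = 1 mod 4, and disc(K) = 4d if d = 2 or 3 mod 4.
Here d = 967, and d mod 4 = 3.
d = 3 mod 4, not 1 (O_K = Z[sqrt(d)]), so disc(K) = 4d = 4 * (967) = 3868

3868


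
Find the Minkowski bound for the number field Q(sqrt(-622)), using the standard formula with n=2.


d = -622, d mod 4 = 2, so disc(K) = 4d = -2488; |disc(K)| = 2488
Imaginary quadratic field, so n = 2, s = r2 = 1, r1 = 0
M = (n!/n^n) * (4/pi)^s * sqrt(|disc(K)|) = (2!/2^2) * (4/pi)^1 * sqrt(2488)
= 0.5 * 1.273240 * 49.879856
= 31.7545

31.7545


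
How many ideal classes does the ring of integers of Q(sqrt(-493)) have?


K = Q(sqrt(-493)). d mod 4 = 3, so D = disc(K) = 4d = -1972
h(K) equals the number of primitive reduced positive-definite forms (a, b, c) = a*x^2 + b*x*y + c*y^2 with b^2 - 4ac = D,
where reduced means |b| <= a <= c, with b >= 0 whenever |b| = a or a = c, and primitive means gcd(a, b, c) = 1.
Reduced forces 3a^2 <= |D| = 1972, so 1 <= a <= 25; b must have the parity of D, and c = (b^2 - D)/(4a) must be an integer >= a.
Enumerate a = 1..25, b in [-a, a]:
  a=1: (1, 0, 493)  [1]
  a=2: (2, 2, 247)  [1]
  a=3..6: none
  a=7: (7, -4, 71), (7, 4, 71)  [2]
  a=8..12: none
  a=13: (13, -2, 38), (13, 2, 38)  [2]
  a=14: (14, -10, 37), (14, 10, 37)  [2]
  a=15..16: none
  a=17: (17, 0, 29)  [1]
  a=18: none
  a=19: (19, -2, 26), (19, 2, 26)  [2]
  a=20..22: none
  a=23: (23, 12, 23)  [1]
  a=24..25: none
Total reduced forms: 1 + 1 + 2 + 2 + 2 + 1 + 2 + 1 = 12
h = 12

12


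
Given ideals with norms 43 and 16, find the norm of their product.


N(IJ) = N(I) * N(J)
= 43 * 16
= 688

688


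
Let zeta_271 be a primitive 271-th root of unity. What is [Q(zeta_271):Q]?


The degree equals Euler's totient phi(271).
271 = 271
phi(271) = 270

270


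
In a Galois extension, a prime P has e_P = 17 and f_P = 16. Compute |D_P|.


|D_P| = e * f
= 17 * 16
= 272

272


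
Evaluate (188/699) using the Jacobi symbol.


Compute (188/699) via quadratic reciprocity:
  pull out 2: (2/699) = -1  (since 699 mod 8 = 3)
  pull out 2: (2/699) = -1  (since 699 mod 8 = 3)
  reciprocity: (47/699) -> -(699/47)
  reduce: (41/47)
  reciprocity: (41/47) -> +(47/41)
  reduce: (6/41)
  pull out 2: (2/41) = +1  (since 41 mod 8 = 1)
  reciprocity: (3/41) -> +(41/3)
  reduce: (2/3)
  pull out 2: (2/3) = -1  (since 3 mod 8 = 3)
  (1/3) = 1
Product of signs = 1

1


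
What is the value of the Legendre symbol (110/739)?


p = 739 is prime, so compute (110/739) with the reciprocity algorithm (Jacobi-symbol steps: pull out 2s via (2/n), flip via reciprocity, reduce):
  pull out 2: (2/739) = -1  (since 739 mod 8 = 3)
  reciprocity: (55/739) -> -(739/55)
  reduce: (24/55)
  pull out 2: (2/55) = +1  (since 55 mod 8 = 7)
  pull out 2: (2/55) = +1  (since 55 mod 8 = 7)
  pull out 2: (2/55) = +1  (since 55 mod 8 = 7)
  reciprocity: (3/55) -> -(55/3)
  reduce: (1/3)
  (1/3) = 1
Product of signs = -1
(110/739) = -1

-1


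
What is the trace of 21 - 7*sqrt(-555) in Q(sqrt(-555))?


Tr(a + b*sqrt(d)) = (a + b*sqrt(d)) + (a - b*sqrt(d)) = 2a
= 2 * (21)
= 42

42


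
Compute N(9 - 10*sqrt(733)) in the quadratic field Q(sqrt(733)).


N(a + b*sqrt(d)) = a^2 - d*b^2
= (9)^2 - (733)*(-10)^2
= 81 - 73300
= -73219

-73219


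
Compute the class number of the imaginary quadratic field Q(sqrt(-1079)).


K = Q(sqrt(-1079)). d mod 4 = 1, so D = disc(K) = d = -1079
h(K) equals the number of primitive reduced positive-definite forms (a, b, c) = a*x^2 + b*x*y + c*y^2 with b^2 - 4ac = D,
where reduced means |b| <= a <= c, with b >= 0 whenever |b| = a or a = c, and primitive means gcd(a, b, c) = 1.
Reduced forces 3a^2 <= |D| = 1079, so 1 <= a <= 18; b must have the parity of D, and c = (b^2 - D)/(4a) must be an integer >= a.
Enumerate a = 1..18, b in [-a, a]:
  a=1: (1, 1, 270)  [1]
  a=2: (2, -1, 135), (2, 1, 135)  [2]
  a=3: (3, -1, 90), (3, 1, 90)  [2]
  a=4: (4, -3, 68), (4, 3, 68)  [2]
  a=5: (5, -1, 54), (5, 1, 54)  [2]
  a=6: (6, -5, 46), (6, -1, 45), (6, 1, 45), (6, 5, 46)  [4]
  a=7: none
  a=8: (8, -3, 34), (8, 3, 34)  [2]
  a=9: (9, -1, 30), (9, 1, 30)  [2]
  a=10: (10, -9, 29), (10, -1, 27), (10, 1, 27), (10, 9, 29)  [4]
  a=11: none
  a=12: (12, -11, 25), (12, -5, 23), (12, 5, 23), (12, 11, 25)  [4]
  a=13: (13, 13, 24)  [1]
  a=14: none
  a=15: (15, -11, 20), (15, -1, 18), (15, 1, 18), (15, 11, 20)  [4]
  a=16: (16, -3, 17), (16, 3, 17)  [2]
  a=17: none
  a=18: (18, -17, 19), (18, 17, 19)  [2]
Total reduced forms: 1 + 2 + 2 + 2 + 2 + 4 + 2 + 2 + 4 + 4 + 1 + 4 + 2 + 2 = 34
h = 34

34


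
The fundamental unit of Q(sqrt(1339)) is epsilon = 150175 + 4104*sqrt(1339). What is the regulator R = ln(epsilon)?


epsilon = 150175 + 4104*sqrt(1339)
= 300350.0000
R = ln(300350.0000)
= 12.6127

12.6127


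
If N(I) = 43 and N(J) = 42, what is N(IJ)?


N(IJ) = N(I) * N(J)
= 43 * 42
= 1806

1806


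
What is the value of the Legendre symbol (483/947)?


p = 947 is prime, so compute (483/947) with the reciprocity algorithm (Jacobi-symbol steps: pull out 2s via (2/n), flip via reciprocity, reduce):
  reciprocity: (483/947) -> -(947/483)
  reduce: (464/483)
  pull out 2: (2/483) = -1  (since 483 mod 8 = 3)
  pull out 2: (2/483) = -1  (since 483 mod 8 = 3)
  pull out 2: (2/483) = -1  (since 483 mod 8 = 3)
  pull out 2: (2/483) = -1  (since 483 mod 8 = 3)
  reciprocity: (29/483) -> +(483/29)
  reduce: (19/29)
  reciprocity: (19/29) -> +(29/19)
  reduce: (10/19)
  pull out 2: (2/19) = -1  (since 19 mod 8 = 3)
  reciprocity: (5/19) -> +(19/5)
  reduce: (4/5)
  pull out 2: (2/5) = -1  (since 5 mod 8 = 5)
  pull out 2: (2/5) = -1  (since 5 mod 8 = 5)
  (1/5) = 1
Product of signs = 1
(483/947) = 1

1


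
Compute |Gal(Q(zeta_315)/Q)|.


|Gal(Q(zeta_315)/Q)| = phi(315)
= 144

144


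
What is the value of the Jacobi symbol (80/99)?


Compute (80/99) via quadratic reciprocity:
  pull out 2: (2/99) = -1  (since 99 mod 8 = 3)
  pull out 2: (2/99) = -1  (since 99 mod 8 = 3)
  pull out 2: (2/99) = -1  (since 99 mod 8 = 3)
  pull out 2: (2/99) = -1  (since 99 mod 8 = 3)
  reciprocity: (5/99) -> +(99/5)
  reduce: (4/5)
  pull out 2: (2/5) = -1  (since 5 mod 8 = 5)
  pull out 2: (2/5) = -1  (since 5 mod 8 = 5)
  (1/5) = 1
Product of signs = 1

1
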